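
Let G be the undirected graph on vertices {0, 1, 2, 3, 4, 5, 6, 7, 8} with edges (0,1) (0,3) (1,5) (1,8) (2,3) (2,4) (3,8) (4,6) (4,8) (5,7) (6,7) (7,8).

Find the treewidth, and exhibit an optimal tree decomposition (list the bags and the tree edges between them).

The largest bag has 4 vertices, giving width 3; this decomposition certifies tw(G) ≤ 3. For the lower bound: the 4 vertex sets {0,1,5}, {3}, {8}, {2,4,6,7} are disjoint, each induces a connected subgraph, and every pair is joined by at least one edge of G. Contracting each set to a single vertex therefore yields K_{4} as a minor, and since treewidth is minor-monotone, tw(G) ≥ tw(K_{4}) = 3. Hence tw(G) = 3 exactly.

Treewidth 3.
Bags: B1 = {0, 1, 3, 5}  B2 = {1, 3, 5, 8}  B3 = {3, 5, 7, 8}  B4 = {2, 3, 7, 8}  B5 = {2, 4, 7, 8}  B6 = {2, 4, 6, 7}
Tree: B1–B2, B2–B3, B3–B4, B4–B5, B5–B6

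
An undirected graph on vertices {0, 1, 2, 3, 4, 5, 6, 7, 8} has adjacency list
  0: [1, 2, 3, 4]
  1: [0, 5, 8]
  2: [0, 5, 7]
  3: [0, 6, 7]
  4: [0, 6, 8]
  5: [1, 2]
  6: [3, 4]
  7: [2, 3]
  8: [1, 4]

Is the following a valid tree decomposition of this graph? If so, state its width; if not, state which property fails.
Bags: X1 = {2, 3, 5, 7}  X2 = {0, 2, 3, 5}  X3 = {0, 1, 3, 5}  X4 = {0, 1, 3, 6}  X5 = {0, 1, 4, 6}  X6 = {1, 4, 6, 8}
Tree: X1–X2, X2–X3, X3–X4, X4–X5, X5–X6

Every vertex of G appears in some bag (union = {0, 1, 2, 3, 4, 5, 6, 7, 8}); every edge is covered by a bag; and for each vertex v the set of bags containing v is connected in the bag tree. The decomposition is therefore valid. The largest bag has 4 vertices, so the width is 3.

Yes; width 3.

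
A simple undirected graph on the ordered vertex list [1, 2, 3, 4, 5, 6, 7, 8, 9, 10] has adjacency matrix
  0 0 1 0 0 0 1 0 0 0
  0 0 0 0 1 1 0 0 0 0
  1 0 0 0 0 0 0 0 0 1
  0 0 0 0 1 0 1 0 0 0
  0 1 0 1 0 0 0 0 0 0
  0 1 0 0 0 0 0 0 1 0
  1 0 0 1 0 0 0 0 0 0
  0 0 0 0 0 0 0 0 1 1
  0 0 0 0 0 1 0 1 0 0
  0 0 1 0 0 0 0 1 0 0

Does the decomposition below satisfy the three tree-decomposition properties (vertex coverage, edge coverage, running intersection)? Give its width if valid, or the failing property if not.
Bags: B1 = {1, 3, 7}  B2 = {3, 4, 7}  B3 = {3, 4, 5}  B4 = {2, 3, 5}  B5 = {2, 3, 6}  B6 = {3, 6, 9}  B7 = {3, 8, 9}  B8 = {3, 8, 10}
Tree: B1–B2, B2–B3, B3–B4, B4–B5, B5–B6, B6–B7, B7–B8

Every vertex of G appears in some bag (union = {1, 2, 3, 4, 5, 6, 7, 8, 9, 10}); every edge is covered by a bag; and for each vertex v the set of bags containing v is connected in the bag tree. The decomposition is therefore valid. The largest bag has 3 vertices, so the width is 2.

Yes; width 2.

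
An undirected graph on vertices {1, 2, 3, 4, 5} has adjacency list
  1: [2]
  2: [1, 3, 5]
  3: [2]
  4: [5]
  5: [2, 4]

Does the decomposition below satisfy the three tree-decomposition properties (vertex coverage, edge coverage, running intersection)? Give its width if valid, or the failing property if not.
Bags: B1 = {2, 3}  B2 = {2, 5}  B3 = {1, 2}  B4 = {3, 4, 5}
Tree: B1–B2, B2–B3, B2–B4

A tree decomposition must satisfy three properties: every vertex lies in some bag; for every edge, both endpoints lie together in some bag; and for every vertex, the bags containing it form a connected subtree. Here bags containing vertex 3 are not connected in the tree, so the decomposition is invalid.

No — bags containing vertex 3 are not connected in the tree.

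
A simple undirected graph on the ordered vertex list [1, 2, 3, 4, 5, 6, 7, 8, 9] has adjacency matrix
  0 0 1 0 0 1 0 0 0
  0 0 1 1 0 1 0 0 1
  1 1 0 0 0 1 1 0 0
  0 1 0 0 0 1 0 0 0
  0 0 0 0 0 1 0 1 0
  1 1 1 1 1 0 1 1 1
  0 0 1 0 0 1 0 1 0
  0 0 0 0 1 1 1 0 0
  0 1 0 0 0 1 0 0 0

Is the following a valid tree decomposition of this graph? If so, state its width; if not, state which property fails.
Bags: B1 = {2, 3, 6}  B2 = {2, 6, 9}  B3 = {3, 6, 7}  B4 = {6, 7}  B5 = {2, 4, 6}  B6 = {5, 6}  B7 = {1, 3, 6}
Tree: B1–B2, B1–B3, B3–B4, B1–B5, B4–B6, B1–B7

No — vertex 8 appears in no bag.

A tree decomposition must satisfy three properties: every vertex lies in some bag; for every edge, both endpoints lie together in some bag; and for every vertex, the bags containing it form a connected subtree. Here vertex 8 appears in no bag, so the decomposition is invalid.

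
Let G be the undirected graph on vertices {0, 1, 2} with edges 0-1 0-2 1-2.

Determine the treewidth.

A width-2 tree decomposition is:
Bags: B1 = {0, 1, 2}
Tree: (single bag)
With just one bag of size 3, the width is 3 − 1 = 2, so tw(G) ≤ 2. Conversely, {0, 1, 2} is a clique of size 3, and the vertices of any clique must share a bag in every tree decomposition; so some bag has ≥ 3 vertices and tw(G) ≥ 2. Combining the bounds, tw(G) = 2.

2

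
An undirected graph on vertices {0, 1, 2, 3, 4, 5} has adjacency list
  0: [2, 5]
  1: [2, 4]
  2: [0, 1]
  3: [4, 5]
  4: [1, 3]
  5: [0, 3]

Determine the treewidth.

A width-2 tree decomposition is:
Bags: B1 = {1, 2, 4}  B2 = {0, 2, 4}  B3 = {0, 4, 5}  B4 = {3, 4, 5}
Tree: B1–B2, B2–B3, B3–B4
Every bag has size at most 3, so the width is 3 − 1 = 2 and tw(G) ≤ 2. The edges 4–1–2–0–5–3–4 form a cycle, so G is not a tree and its treewidth is at least 2. Hence tw(G) = 2 exactly.

2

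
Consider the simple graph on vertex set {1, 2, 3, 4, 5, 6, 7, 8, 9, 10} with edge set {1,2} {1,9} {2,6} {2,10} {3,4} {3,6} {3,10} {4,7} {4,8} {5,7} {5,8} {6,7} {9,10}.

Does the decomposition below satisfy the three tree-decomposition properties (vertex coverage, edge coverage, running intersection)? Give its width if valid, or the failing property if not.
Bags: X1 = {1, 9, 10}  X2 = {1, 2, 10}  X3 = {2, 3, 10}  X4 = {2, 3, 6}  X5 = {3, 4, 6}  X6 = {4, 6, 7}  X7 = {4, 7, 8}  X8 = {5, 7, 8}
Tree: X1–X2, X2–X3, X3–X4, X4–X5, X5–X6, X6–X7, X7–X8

Checking the three conditions: (i) the bags cover all of {1, 2, 3, 4, 5, 6, 7, 8, 9, 10}; (ii) for each edge, some bag contains both endpoints; (iii) the bags containing any fixed vertex form a subtree. All hold, so the decomposition is valid with width 3 − 1 = 2.

Yes; width 2.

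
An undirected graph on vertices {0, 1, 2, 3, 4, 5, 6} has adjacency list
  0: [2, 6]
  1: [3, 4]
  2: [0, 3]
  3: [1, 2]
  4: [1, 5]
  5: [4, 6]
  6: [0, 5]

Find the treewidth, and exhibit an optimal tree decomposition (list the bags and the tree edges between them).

Each bag holds 3 vertices, so the decomposition has width 2, which upper-bounds the treewidth. Since 0–2–3–1–4–5–6–0 is a cycle in G, G is not acyclic. Forests are exactly the graphs of treewidth ≤ 1, so tw(G) ≥ 2. The upper and lower bounds meet at 2, so that is the treewidth.

Treewidth 2.
Bags: B1 = {0, 2, 3}  B2 = {0, 1, 3}  B3 = {0, 1, 4}  B4 = {0, 4, 5}  B5 = {0, 5, 6}
Tree: B1–B2, B2–B3, B3–B4, B4–B5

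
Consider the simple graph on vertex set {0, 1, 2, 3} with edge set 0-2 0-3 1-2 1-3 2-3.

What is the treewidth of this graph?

2

A width-2 tree decomposition is:
Bags: B1 = {0, 2, 3}  B2 = {1, 2, 3}
Tree: B1–B2
The largest bag has 3 vertices, giving width 2; this decomposition certifies tw(G) ≤ 2. On the other hand G contains the 3-clique {0, 2, 3}. A clique must lie in a single bag of any decomposition, so no decomposition can have width below 2. The upper and lower bounds meet at 2, so that is the treewidth.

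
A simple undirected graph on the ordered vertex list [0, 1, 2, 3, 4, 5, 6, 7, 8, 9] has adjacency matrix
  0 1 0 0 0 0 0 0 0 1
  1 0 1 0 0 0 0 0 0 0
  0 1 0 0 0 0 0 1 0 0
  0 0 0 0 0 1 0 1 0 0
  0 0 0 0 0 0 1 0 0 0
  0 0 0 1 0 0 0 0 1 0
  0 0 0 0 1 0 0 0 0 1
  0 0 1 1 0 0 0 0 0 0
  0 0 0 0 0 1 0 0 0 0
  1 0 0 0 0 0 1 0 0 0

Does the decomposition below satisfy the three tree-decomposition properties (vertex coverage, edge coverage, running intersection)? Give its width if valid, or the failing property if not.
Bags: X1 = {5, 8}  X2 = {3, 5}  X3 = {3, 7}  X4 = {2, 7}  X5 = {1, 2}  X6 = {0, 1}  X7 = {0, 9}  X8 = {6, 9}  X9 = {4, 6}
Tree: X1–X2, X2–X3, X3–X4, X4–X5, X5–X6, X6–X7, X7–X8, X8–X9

Yes; width 1.

Checking the three conditions: (i) the bags cover all of {0, 1, 2, 3, 4, 5, 6, 7, 8, 9}; (ii) for each edge, some bag contains both endpoints; (iii) the bags containing any fixed vertex form a subtree. All hold, so the decomposition is valid with width 2 − 1 = 1.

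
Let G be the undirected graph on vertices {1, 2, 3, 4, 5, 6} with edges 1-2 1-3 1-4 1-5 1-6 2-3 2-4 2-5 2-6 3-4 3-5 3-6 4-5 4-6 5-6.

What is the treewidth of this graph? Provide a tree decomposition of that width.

A single bag containing all 6 vertices is trivially a valid decomposition of width 5. For the lower bound, the 6 vertices {1, 2, 3, 4, 5, 6} are pairwise adjacent, and any tree decomposition puts a clique entirely inside one bag — forcing width ≥ 5. The upper and lower bounds meet at 5, so that is the treewidth.

Treewidth 5.
One optimal decomposition is:
Bags: B1 = {1, 2, 3, 4, 5, 6}
Tree: (single bag)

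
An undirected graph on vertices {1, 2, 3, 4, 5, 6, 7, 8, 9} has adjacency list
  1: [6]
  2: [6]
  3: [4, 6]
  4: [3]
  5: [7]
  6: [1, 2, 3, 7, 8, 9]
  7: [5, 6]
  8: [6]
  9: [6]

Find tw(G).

1

A width-1 tree decomposition is:
Bags: B1 = {3, 6}  B2 = {6, 8}  B3 = {6, 7}  B4 = {3, 4}  B5 = {6, 9}  B6 = {1, 6}  B7 = {2, 6}  B8 = {5, 7}
Tree: B1–B2, B1–B3, B1–B4, B3–B5, B2–B6, B3–B7, B3–B8
Every bag has size at most 2, so the width is 2 − 1 = 1 and tw(G) ≤ 1. Since G has at least one edge (e.g. 6–3), it is not an edgeless graph, so tw(G) ≥ 1. The upper and lower bounds meet at 1, so that is the treewidth.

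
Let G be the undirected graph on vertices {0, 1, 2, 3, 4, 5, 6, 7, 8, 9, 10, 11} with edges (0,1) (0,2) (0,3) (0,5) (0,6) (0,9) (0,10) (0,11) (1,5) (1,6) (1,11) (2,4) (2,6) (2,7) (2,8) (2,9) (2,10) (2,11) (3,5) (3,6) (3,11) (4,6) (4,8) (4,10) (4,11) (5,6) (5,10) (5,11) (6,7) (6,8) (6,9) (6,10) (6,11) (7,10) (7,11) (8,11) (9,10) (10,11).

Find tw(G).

A width-4 tree decomposition is:
Bags: B1 = {0, 2, 6, 10, 11}  B2 = {2, 6, 7, 10, 11}  B3 = {2, 4, 6, 10, 11}  B4 = {2, 4, 6, 8, 11}  B5 = {0, 2, 6, 9, 10}  B6 = {0, 5, 6, 10, 11}  B7 = {0, 1, 5, 6, 11}  B8 = {0, 3, 5, 6, 11}
Tree: B1–B2, B1–B3, B3–B4, B1–B5, B1–B6, B6–B7, B6–B8
Every bag has size at most 5, so the width is 5 − 1 = 4 and tw(G) ≤ 4. For the lower bound, the 5 vertices {0, 2, 6, 9, 10} are pairwise adjacent, and any tree decomposition puts a clique entirely inside one bag — forcing width ≥ 4. Combining the bounds, tw(G) = 4.

4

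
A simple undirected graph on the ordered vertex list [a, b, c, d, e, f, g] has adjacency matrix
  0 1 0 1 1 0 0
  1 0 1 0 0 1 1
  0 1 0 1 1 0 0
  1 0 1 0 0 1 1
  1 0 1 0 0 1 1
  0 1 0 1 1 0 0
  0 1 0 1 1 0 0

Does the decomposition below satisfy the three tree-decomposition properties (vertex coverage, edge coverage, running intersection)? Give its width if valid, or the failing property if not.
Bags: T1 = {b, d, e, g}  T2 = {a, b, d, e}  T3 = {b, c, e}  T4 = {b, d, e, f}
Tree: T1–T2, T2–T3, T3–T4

A tree decomposition must satisfy three properties: every vertex lies in some bag; for every edge, both endpoints lie together in some bag; and for every vertex, the bags containing it form a connected subtree. Here edge (d,c) lies in no bag, so the decomposition is invalid.

No — edge (d,c) lies in no bag.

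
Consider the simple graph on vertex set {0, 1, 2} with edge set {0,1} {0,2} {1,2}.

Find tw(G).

2

A width-2 tree decomposition is:
Bags: B1 = {0, 1, 2}
Tree: (single bag)
A single bag containing all 3 vertices is trivially a valid decomposition of width 2. On the other hand G contains the 3-clique {0, 1, 2}. A clique must lie in a single bag of any decomposition, so no decomposition can have width below 2. Therefore the treewidth is 2.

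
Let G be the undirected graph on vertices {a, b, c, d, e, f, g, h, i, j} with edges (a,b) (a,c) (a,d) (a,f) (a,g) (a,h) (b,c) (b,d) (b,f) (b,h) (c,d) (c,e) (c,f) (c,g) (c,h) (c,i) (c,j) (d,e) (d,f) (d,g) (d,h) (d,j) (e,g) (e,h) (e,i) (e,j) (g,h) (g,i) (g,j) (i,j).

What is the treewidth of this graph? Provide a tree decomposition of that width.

Each bag holds 5 vertices, so the decomposition has width 4, which upper-bounds the treewidth. On the other hand G contains the 5-clique {c, d, e, g, j}. A clique must lie in a single bag of any decomposition, so no decomposition can have width below 4. Hence tw(G) = 4 exactly.

Treewidth 4.
Bags: B1 = {c, d, e, g, j}  B2 = {c, d, e, g, h}  B3 = {a, c, d, g, h}  B4 = {a, b, c, d, h}  B5 = {a, b, c, d, f}  B6 = {c, e, g, i, j}
Tree: B1–B2, B2–B3, B3–B4, B4–B5, B1–B6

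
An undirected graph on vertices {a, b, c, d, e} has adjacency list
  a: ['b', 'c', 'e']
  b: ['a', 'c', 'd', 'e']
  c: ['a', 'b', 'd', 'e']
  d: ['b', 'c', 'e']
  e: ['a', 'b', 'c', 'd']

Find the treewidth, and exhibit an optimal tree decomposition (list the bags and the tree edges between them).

Treewidth 3.
One such decomposition:
Bags: B1 = {a, b, c, e}  B2 = {b, c, d, e}
Tree: B1–B2

Each bag holds 4 vertices, so the decomposition has width 3, which upper-bounds the treewidth. On the other hand G contains the 4-clique {b, c, d, e}. A clique must lie in a single bag of any decomposition, so no decomposition can have width below 3. Hence tw(G) = 3 exactly.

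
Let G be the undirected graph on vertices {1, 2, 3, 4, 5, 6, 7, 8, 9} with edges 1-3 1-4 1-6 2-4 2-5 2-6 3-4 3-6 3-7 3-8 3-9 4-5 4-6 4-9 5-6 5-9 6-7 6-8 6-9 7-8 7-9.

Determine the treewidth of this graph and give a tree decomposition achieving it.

Treewidth 3.
One optimal decomposition is:
Bags: B1 = {3, 4, 6, 9}  B2 = {3, 6, 7, 9}  B3 = {4, 5, 6, 9}  B4 = {2, 4, 5, 6}  B5 = {1, 3, 4, 6}  B6 = {3, 6, 7, 8}
Tree: B1–B2, B1–B3, B3–B4, B1–B5, B2–B6

Each bag holds 4 vertices, so the decomposition has width 3, which upper-bounds the treewidth. On the other hand G contains the 4-clique {2, 4, 5, 6}. A clique must lie in a single bag of any decomposition, so no decomposition can have width below 3. Hence tw(G) = 3 exactly.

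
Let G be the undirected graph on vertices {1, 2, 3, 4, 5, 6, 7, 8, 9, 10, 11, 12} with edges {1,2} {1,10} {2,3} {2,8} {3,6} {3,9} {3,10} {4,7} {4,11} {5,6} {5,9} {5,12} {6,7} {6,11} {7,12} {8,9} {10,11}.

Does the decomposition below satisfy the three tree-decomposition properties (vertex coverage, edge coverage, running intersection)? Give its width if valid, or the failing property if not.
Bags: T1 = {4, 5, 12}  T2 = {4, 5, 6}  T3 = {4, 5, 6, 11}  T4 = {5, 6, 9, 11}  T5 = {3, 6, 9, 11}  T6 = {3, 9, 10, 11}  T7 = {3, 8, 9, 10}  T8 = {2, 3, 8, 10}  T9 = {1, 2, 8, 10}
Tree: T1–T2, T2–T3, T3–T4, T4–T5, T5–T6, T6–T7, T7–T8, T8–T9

A tree decomposition must satisfy three properties: every vertex lies in some bag; for every edge, both endpoints lie together in some bag; and for every vertex, the bags containing it form a connected subtree. Here vertex 7 appears in no bag, so the decomposition is invalid.

No — vertex 7 appears in no bag.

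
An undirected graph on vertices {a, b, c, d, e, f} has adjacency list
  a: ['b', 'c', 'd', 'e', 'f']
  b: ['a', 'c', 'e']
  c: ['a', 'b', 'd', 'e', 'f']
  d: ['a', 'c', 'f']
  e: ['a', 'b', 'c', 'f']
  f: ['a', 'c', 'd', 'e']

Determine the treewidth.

A width-3 tree decomposition is:
Bags: B1 = {a, c, e, f}  B2 = {a, c, d, f}  B3 = {a, b, c, e}
Tree: B1–B2, B1–B3
The largest bag has 4 vertices, giving width 3; this decomposition certifies tw(G) ≤ 3. Conversely, {a, c, d, f} is a clique of size 4, and the vertices of any clique must share a bag in every tree decomposition; so some bag has ≥ 4 vertices and tw(G) ≥ 3. Hence tw(G) = 3 exactly.

3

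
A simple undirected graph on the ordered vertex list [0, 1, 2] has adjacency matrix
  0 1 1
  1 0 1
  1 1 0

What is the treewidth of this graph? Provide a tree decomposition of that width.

Treewidth 2.
Bags: B1 = {0, 1, 2}
Tree: (single bag)

A single bag containing all 3 vertices is trivially a valid decomposition of width 2. Conversely, {0, 1, 2} is a clique of size 3, and the vertices of any clique must share a bag in every tree decomposition; so some bag has ≥ 3 vertices and tw(G) ≥ 2. Hence tw(G) = 2 exactly.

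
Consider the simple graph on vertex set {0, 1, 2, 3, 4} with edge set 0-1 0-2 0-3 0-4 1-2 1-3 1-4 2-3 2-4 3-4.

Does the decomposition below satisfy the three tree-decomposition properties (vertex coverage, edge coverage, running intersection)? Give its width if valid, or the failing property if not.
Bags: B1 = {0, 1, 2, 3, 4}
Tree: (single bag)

Vertex coverage: the bags together contain {0, 1, 2, 3, 4}, the full vertex set. Edge coverage: each edge of G has both endpoints in at least one bag. Running intersection: for every vertex, the bags containing it form a connected subtree. All three properties hold, so this is a valid tree decomposition of width max|bag| − 1 = 4, and hence tw(G) ≤ 4.

Yes; width 4.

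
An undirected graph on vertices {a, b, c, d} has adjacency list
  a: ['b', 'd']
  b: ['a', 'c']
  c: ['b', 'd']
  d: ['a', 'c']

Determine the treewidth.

2

A width-2 tree decomposition is:
Bags: B1 = {b, c, d}  B2 = {a, b, d}
Tree: B1–B2
The largest bag has 3 vertices, giving width 2; this decomposition certifies tw(G) ≤ 2. The edges d–c–b–a–d form a cycle, so G is not a tree and its treewidth is at least 2. The upper and lower bounds meet at 2, so that is the treewidth.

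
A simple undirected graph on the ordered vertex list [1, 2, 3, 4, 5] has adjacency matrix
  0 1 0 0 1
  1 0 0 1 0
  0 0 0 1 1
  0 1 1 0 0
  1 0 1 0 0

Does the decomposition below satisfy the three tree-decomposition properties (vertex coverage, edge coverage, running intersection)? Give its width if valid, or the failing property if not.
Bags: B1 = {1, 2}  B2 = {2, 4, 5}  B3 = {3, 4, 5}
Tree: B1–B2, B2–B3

No — edge (5,1) lies in no bag.

A tree decomposition must satisfy three properties: every vertex lies in some bag; for every edge, both endpoints lie together in some bag; and for every vertex, the bags containing it form a connected subtree. Here edge (5,1) lies in no bag, so the decomposition is invalid.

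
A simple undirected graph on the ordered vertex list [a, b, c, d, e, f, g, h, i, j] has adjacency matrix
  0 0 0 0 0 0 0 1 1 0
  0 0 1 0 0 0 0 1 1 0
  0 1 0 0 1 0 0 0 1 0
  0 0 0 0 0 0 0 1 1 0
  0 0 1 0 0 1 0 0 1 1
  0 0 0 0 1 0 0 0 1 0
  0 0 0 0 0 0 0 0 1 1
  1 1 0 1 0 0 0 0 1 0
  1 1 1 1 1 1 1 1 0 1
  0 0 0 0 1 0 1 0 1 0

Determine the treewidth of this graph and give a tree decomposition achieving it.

Treewidth 2.
Bags: B1 = {b, c, i}  B2 = {c, e, i}  B3 = {e, i, j}  B4 = {b, h, i}  B5 = {g, i, j}  B6 = {a, h, i}  B7 = {d, h, i}  B8 = {e, f, i}
Tree: B1–B2, B2–B3, B1–B4, B3–B5, B4–B6, B4–B7, B2–B8

The largest bag has 3 vertices, giving width 2; this decomposition certifies tw(G) ≤ 2. On the other hand G contains the 3-clique {e, f, i}. A clique must lie in a single bag of any decomposition, so no decomposition can have width below 2. Hence tw(G) = 2 exactly.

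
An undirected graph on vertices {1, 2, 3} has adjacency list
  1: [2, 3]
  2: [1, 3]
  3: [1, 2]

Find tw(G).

A width-2 tree decomposition is:
Bags: B1 = {1, 2, 3}
Tree: (single bag)
With just one bag of size 3, the width is 3 − 1 = 2, so tw(G) ≤ 2. Conversely, {1, 2, 3} is a clique of size 3, and the vertices of any clique must share a bag in every tree decomposition; so some bag has ≥ 3 vertices and tw(G) ≥ 2. Combining the bounds, tw(G) = 2.

2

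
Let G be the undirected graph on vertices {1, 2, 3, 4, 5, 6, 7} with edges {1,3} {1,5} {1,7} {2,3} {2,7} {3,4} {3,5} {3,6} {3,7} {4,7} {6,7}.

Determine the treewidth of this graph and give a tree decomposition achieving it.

The largest bag has 3 vertices, giving width 2; this decomposition certifies tw(G) ≤ 2. On the other hand G contains the 3-clique {1, 3, 5}. A clique must lie in a single bag of any decomposition, so no decomposition can have width below 2. The upper and lower bounds meet at 2, so that is the treewidth.

Treewidth 2.
Bags: B1 = {2, 3, 7}  B2 = {3, 4, 7}  B3 = {1, 3, 7}  B4 = {3, 6, 7}  B5 = {1, 3, 5}
Tree: B1–B2, B1–B3, B1–B4, B3–B5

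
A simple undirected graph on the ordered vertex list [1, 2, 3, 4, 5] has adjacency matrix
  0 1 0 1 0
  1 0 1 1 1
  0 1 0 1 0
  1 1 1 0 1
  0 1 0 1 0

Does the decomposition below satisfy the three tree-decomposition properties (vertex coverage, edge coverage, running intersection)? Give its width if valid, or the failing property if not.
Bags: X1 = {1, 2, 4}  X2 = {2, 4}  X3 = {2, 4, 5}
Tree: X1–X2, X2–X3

No — vertex 3 appears in no bag.

A tree decomposition must satisfy three properties: every vertex lies in some bag; for every edge, both endpoints lie together in some bag; and for every vertex, the bags containing it form a connected subtree. Here vertex 3 appears in no bag, so the decomposition is invalid.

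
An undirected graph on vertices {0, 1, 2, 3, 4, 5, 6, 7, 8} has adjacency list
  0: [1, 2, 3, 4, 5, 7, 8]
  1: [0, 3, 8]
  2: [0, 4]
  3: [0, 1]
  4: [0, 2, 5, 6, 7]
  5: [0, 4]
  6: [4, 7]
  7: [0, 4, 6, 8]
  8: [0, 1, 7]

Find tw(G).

2

A width-2 tree decomposition is:
Bags: B1 = {0, 2, 4}  B2 = {0, 4, 7}  B3 = {0, 4, 5}  B4 = {0, 7, 8}  B5 = {4, 6, 7}  B6 = {0, 1, 8}  B7 = {0, 1, 3}
Tree: B1–B2, B1–B3, B2–B4, B2–B5, B4–B6, B6–B7
Each bag holds 3 vertices, so the decomposition has width 2, which upper-bounds the treewidth. Conversely, {0, 1, 8} is a clique of size 3, and the vertices of any clique must share a bag in every tree decomposition; so some bag has ≥ 3 vertices and tw(G) ≥ 2. Hence tw(G) = 2 exactly.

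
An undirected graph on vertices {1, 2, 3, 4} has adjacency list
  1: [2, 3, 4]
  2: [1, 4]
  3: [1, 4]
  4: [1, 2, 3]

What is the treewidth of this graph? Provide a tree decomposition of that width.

Each bag holds 3 vertices, so the decomposition has width 2, which upper-bounds the treewidth. For the lower bound, the 3 vertices {1, 2, 4} are pairwise adjacent, and any tree decomposition puts a clique entirely inside one bag — forcing width ≥ 2. Therefore the treewidth is 2.

Treewidth 2.
One optimal decomposition is:
Bags: B1 = {1, 2, 4}  B2 = {1, 3, 4}
Tree: B1–B2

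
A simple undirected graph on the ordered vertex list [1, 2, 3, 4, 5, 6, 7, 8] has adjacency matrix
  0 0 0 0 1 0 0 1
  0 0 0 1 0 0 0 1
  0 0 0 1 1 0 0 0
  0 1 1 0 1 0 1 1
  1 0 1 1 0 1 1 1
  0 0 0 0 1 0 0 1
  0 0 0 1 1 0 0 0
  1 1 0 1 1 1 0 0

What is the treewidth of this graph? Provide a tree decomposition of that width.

The largest bag has 3 vertices, giving width 2; this decomposition certifies tw(G) ≤ 2. Conversely, {2, 4, 8} is a clique of size 3, and the vertices of any clique must share a bag in every tree decomposition; so some bag has ≥ 3 vertices and tw(G) ≥ 2. Therefore the treewidth is 2.

Treewidth 2.
One such decomposition:
Bags: B1 = {4, 5, 8}  B2 = {2, 4, 8}  B3 = {3, 4, 5}  B4 = {4, 5, 7}  B5 = {5, 6, 8}  B6 = {1, 5, 8}
Tree: B1–B2, B1–B3, B1–B4, B1–B5, B1–B6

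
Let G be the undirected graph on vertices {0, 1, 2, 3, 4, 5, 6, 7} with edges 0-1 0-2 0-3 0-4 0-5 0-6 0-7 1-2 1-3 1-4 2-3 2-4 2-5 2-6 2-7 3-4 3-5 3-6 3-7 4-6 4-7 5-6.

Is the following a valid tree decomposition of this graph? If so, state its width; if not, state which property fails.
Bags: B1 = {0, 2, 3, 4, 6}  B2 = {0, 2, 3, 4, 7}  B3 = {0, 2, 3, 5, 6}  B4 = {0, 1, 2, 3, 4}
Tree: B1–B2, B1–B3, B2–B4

Every vertex of G appears in some bag (union = {0, 1, 2, 3, 4, 5, 6, 7}); every edge is covered by a bag; and for each vertex v the set of bags containing v is connected in the bag tree. The decomposition is therefore valid. The largest bag has 5 vertices, so the width is 4.

Yes; width 4.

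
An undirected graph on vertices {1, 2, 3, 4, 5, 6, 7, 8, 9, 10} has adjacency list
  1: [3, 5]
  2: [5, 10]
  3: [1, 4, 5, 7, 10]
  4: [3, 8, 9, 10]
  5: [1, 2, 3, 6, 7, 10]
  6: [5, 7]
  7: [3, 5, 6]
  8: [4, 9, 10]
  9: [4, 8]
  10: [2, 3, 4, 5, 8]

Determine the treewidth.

A width-2 tree decomposition is:
Bags: B1 = {2, 5, 10}  B2 = {3, 5, 10}  B3 = {3, 4, 10}  B4 = {3, 5, 7}  B5 = {1, 3, 5}  B6 = {4, 8, 10}  B7 = {4, 8, 9}  B8 = {5, 6, 7}
Tree: B1–B2, B2–B3, B2–B4, B4–B5, B3–B6, B6–B7, B4–B8
The largest bag has 3 vertices, giving width 2; this decomposition certifies tw(G) ≤ 2. For the lower bound, the 3 vertices {4, 8, 9} are pairwise adjacent, and any tree decomposition puts a clique entirely inside one bag — forcing width ≥ 2. Combining the bounds, tw(G) = 2.

2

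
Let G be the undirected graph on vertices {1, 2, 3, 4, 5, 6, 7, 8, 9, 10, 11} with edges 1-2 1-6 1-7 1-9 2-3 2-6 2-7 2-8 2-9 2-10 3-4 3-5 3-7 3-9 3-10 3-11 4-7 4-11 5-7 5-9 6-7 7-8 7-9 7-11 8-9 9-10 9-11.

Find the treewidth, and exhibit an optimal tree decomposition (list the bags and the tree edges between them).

Treewidth 3.
Bags: B1 = {3, 4, 7, 11}  B2 = {3, 7, 9, 11}  B3 = {2, 3, 7, 9}  B4 = {3, 5, 7, 9}  B5 = {2, 7, 8, 9}  B6 = {1, 2, 7, 9}  B7 = {2, 3, 9, 10}  B8 = {1, 2, 6, 7}
Tree: B1–B2, B2–B3, B2–B4, B3–B5, B5–B6, B3–B7, B6–B8

Every bag has size at most 4, so the width is 4 − 1 = 3 and tw(G) ≤ 3. Conversely, {2, 3, 9, 10} is a clique of size 4, and the vertices of any clique must share a bag in every tree decomposition; so some bag has ≥ 4 vertices and tw(G) ≥ 3. The upper and lower bounds meet at 3, so that is the treewidth.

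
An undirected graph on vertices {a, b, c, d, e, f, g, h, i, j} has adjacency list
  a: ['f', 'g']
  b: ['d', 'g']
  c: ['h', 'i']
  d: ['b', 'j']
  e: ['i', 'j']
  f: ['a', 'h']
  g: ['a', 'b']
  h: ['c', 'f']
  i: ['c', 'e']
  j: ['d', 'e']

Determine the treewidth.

2

A width-2 tree decomposition is:
Bags: B1 = {c, f, h}  B2 = {a, c, f}  B3 = {a, c, g}  B4 = {b, c, g}  B5 = {b, c, d}  B6 = {c, d, j}  B7 = {c, e, j}  B8 = {c, e, i}
Tree: B1–B2, B2–B3, B3–B4, B4–B5, B5–B6, B6–B7, B7–B8
Every bag has size at most 3, so the width is 3 − 1 = 2 and tw(G) ≤ 2. For the lower bound, G contains the cycle c–h–f–a–g–b–d–j–e–i–c, so G is not a forest; only forests have treewidth ≤ 1, hence tw(G) ≥ 2. The upper and lower bounds meet at 2, so that is the treewidth.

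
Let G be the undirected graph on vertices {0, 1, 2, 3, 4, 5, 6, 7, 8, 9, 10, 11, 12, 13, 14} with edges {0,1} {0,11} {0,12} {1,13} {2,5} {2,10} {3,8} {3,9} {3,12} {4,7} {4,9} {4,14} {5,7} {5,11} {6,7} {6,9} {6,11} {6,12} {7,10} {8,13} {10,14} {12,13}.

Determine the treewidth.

A width-3 tree decomposition is:
Bags: B1 = {1, 3, 8, 13}  B2 = {1, 3, 12, 13}  B3 = {0, 1, 3, 12}  B4 = {0, 3, 9, 12}  B5 = {0, 6, 9, 12}  B6 = {0, 6, 9, 11}  B7 = {4, 6, 9, 11}  B8 = {4, 6, 7, 11}  B9 = {4, 5, 7, 11}  B10 = {4, 5, 7, 14}  B11 = {5, 7, 10, 14}  B12 = {2, 5, 10, 14}
Tree: B1–B2, B2–B3, B3–B4, B4–B5, B5–B6, B6–B7, B7–B8, B8–B9, B9–B10, B10–B11, B11–B12
Every bag has size at most 4, so the width is 4 − 1 = 3 and tw(G) ≤ 3. For the lower bound: the 4 vertex sets {1,8,13}, {3}, {12}, {0,6,9,11} are disjoint, each induces a connected subgraph, and every pair is joined by at least one edge of G. Contracting each set to a single vertex therefore yields K_{4} as a minor, and since treewidth is minor-monotone, tw(G) ≥ tw(K_{4}) = 3. The upper and lower bounds meet at 3, so that is the treewidth.

3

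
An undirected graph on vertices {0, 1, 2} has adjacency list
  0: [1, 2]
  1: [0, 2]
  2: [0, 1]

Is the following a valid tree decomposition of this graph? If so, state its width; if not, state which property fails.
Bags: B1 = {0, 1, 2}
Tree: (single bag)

Checking the three conditions: (i) the bags cover all of {0, 1, 2}; (ii) for each edge, some bag contains both endpoints; (iii) the bags containing any fixed vertex form a subtree. All hold, so the decomposition is valid with width 3 − 1 = 2.

Yes; width 2.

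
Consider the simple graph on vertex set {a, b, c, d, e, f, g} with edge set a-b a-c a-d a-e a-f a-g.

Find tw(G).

A width-1 tree decomposition is:
Bags: B1 = {a, b}  B2 = {a, c}  B3 = {a, d}  B4 = {a, f}  B5 = {a, e}  B6 = {a, g}
Tree: B1–B2, B2–B3, B2–B4, B3–B5, B1–B6
Every bag has size at most 2, so the width is 2 − 1 = 1 and tw(G) ≤ 1. Since G has at least one edge (e.g. a–b), it is not an edgeless graph, so tw(G) ≥ 1. Hence tw(G) = 1 exactly.

1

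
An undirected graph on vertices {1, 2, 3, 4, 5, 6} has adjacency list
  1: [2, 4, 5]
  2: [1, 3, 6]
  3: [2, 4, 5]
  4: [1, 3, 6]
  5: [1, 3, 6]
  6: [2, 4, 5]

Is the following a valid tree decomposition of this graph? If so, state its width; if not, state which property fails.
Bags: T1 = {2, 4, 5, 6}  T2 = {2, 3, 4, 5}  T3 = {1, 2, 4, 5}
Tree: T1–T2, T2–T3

Vertex coverage: the bags together contain {1, 2, 3, 4, 5, 6}, the full vertex set. Edge coverage: each edge of G has both endpoints in at least one bag. Running intersection: for every vertex, the bags containing it form a connected subtree. All three properties hold, so this is a valid tree decomposition of width max|bag| − 1 = 3, and hence tw(G) ≤ 3.

Yes; width 3.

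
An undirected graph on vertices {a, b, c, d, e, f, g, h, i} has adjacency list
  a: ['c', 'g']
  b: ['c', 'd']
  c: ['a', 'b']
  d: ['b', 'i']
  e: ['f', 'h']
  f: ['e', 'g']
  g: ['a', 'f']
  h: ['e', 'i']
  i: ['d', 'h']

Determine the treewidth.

A width-2 tree decomposition is:
Bags: B1 = {e, h, i}  B2 = {e, f, i}  B3 = {f, g, i}  B4 = {a, g, i}  B5 = {a, c, i}  B6 = {b, c, i}  B7 = {b, d, i}
Tree: B1–B2, B2–B3, B3–B4, B4–B5, B5–B6, B6–B7
Every bag has size at most 3, so the width is 3 − 1 = 2 and tw(G) ≤ 2. For the lower bound, G contains the cycle i–h–e–f–g–a–c–b–d–i, so G is not a forest; only forests have treewidth ≤ 1, hence tw(G) ≥ 2. Hence tw(G) = 2 exactly.

2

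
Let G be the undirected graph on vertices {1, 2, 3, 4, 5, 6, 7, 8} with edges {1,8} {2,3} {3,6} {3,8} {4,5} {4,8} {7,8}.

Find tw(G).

A width-1 tree decomposition is:
Bags: B1 = {3, 8}  B2 = {2, 3}  B3 = {1, 8}  B4 = {4, 8}  B5 = {7, 8}  B6 = {3, 6}  B7 = {4, 5}
Tree: B1–B2, B1–B3, B3–B4, B4–B5, B2–B6, B4–B7
Each bag holds 2 vertices, so the decomposition has width 1, which upper-bounds the treewidth. Since G has at least one edge (e.g. 3–8), it is not an edgeless graph, so tw(G) ≥ 1. Combining the bounds, tw(G) = 1.

1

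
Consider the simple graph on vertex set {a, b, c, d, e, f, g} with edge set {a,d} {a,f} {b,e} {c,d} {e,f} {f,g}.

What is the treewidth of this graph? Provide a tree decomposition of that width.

Each bag holds 2 vertices, so the decomposition has width 1, which upper-bounds the treewidth. Any graph with an edge has treewidth ≥ 1, and G has the edge a–f. Hence tw(G) = 1 exactly.

Treewidth 1.
One optimal decomposition is:
Bags: B1 = {a, f}  B2 = {a, d}  B3 = {e, f}  B4 = {c, d}  B5 = {b, e}  B6 = {f, g}
Tree: B1–B2, B1–B3, B2–B4, B3–B5, B1–B6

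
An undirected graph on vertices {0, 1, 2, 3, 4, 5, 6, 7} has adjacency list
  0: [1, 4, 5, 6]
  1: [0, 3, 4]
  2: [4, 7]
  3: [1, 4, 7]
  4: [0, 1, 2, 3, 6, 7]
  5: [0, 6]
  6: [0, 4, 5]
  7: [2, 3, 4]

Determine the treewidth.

2

A width-2 tree decomposition is:
Bags: B1 = {3, 4, 7}  B2 = {1, 3, 4}  B3 = {2, 4, 7}  B4 = {0, 1, 4}  B5 = {0, 4, 6}  B6 = {0, 5, 6}
Tree: B1–B2, B1–B3, B2–B4, B4–B5, B5–B6
Each bag holds 3 vertices, so the decomposition has width 2, which upper-bounds the treewidth. On the other hand G contains the 3-clique {0, 1, 4}. A clique must lie in a single bag of any decomposition, so no decomposition can have width below 2. Hence tw(G) = 2 exactly.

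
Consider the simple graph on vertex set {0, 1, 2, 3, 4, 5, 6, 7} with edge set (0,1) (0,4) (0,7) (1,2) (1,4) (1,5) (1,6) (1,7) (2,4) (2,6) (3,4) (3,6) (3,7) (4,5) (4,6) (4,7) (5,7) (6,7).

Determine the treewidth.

A width-3 tree decomposition is:
Bags: B1 = {1, 4, 6, 7}  B2 = {3, 4, 6, 7}  B3 = {1, 2, 4, 6}  B4 = {1, 4, 5, 7}  B5 = {0, 1, 4, 7}
Tree: B1–B2, B1–B3, B1–B4, B1–B5
Each bag holds 4 vertices, so the decomposition has width 3, which upper-bounds the treewidth. On the other hand G contains the 4-clique {1, 2, 4, 6}. A clique must lie in a single bag of any decomposition, so no decomposition can have width below 3. Therefore the treewidth is 3.

3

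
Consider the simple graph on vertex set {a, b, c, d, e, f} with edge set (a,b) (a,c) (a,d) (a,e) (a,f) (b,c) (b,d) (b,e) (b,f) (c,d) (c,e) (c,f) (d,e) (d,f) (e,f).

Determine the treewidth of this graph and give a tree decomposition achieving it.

A single bag containing all 6 vertices is trivially a valid decomposition of width 5. For the lower bound, the 6 vertices {a, b, c, d, e, f} are pairwise adjacent, and any tree decomposition puts a clique entirely inside one bag — forcing width ≥ 5. Therefore the treewidth is 5.

Treewidth 5.
One optimal decomposition is:
Bags: B1 = {a, b, c, d, e, f}
Tree: (single bag)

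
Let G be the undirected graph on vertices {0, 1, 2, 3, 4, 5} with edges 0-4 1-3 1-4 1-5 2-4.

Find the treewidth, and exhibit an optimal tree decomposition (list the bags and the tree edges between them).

Treewidth 1.
One such decomposition:
Bags: B1 = {1, 4}  B2 = {2, 4}  B3 = {1, 5}  B4 = {0, 4}  B5 = {1, 3}
Tree: B1–B2, B1–B3, B1–B4, B3–B5

Every bag has size at most 2, so the width is 2 − 1 = 1 and tw(G) ≤ 1. Since G has at least one edge (e.g. 1–4), it is not an edgeless graph, so tw(G) ≥ 1. Therefore the treewidth is 1.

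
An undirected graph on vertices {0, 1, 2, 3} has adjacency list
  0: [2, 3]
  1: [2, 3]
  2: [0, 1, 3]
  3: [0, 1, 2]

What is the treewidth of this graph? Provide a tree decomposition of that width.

Every bag has size at most 3, so the width is 3 − 1 = 2 and tw(G) ≤ 2. On the other hand G contains the 3-clique {0, 2, 3}. A clique must lie in a single bag of any decomposition, so no decomposition can have width below 2. The upper and lower bounds meet at 2, so that is the treewidth.

Treewidth 2.
Bags: B1 = {0, 2, 3}  B2 = {1, 2, 3}
Tree: B1–B2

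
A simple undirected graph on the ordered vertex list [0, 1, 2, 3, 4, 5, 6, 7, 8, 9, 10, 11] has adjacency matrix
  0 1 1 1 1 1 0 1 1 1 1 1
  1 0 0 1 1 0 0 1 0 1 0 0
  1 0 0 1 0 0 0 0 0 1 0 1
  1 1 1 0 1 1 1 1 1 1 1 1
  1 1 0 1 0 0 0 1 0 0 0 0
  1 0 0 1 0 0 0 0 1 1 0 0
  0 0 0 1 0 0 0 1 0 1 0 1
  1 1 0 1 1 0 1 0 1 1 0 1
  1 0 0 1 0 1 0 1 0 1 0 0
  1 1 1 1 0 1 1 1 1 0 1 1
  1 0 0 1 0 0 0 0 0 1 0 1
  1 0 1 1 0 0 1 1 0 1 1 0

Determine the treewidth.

4

A width-4 tree decomposition is:
Bags: B1 = {0, 3, 9, 10, 11}  B2 = {0, 3, 7, 9, 11}  B3 = {0, 3, 7, 8, 9}  B4 = {0, 2, 3, 9, 11}  B5 = {3, 6, 7, 9, 11}  B6 = {0, 1, 3, 7, 9}  B7 = {0, 1, 3, 4, 7}  B8 = {0, 3, 5, 8, 9}
Tree: B1–B2, B2–B3, B1–B4, B2–B5, B3–B6, B6–B7, B3–B8
Every bag has size at most 5, so the width is 5 − 1 = 4 and tw(G) ≤ 4. On the other hand G contains the 5-clique {0, 2, 3, 9, 11}. A clique must lie in a single bag of any decomposition, so no decomposition can have width below 4. Hence tw(G) = 4 exactly.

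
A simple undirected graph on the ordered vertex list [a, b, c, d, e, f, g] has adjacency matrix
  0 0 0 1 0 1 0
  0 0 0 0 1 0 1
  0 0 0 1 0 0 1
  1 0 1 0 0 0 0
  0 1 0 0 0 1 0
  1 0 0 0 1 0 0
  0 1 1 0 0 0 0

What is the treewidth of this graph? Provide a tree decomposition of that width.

The largest bag has 3 vertices, giving width 2; this decomposition certifies tw(G) ≤ 2. For the lower bound, G contains the cycle d–a–f–e–b–g–c–d, so G is not a forest; only forests have treewidth ≤ 1, hence tw(G) ≥ 2. The upper and lower bounds meet at 2, so that is the treewidth.

Treewidth 2.
Bags: B1 = {a, d, f}  B2 = {d, e, f}  B3 = {b, d, e}  B4 = {b, d, g}  B5 = {c, d, g}
Tree: B1–B2, B2–B3, B3–B4, B4–B5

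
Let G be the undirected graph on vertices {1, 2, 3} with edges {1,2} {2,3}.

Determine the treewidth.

1

A width-1 tree decomposition is:
Bags: B1 = {2, 3}  B2 = {1, 2}
Tree: B1–B2
Each bag holds 2 vertices, so the decomposition has width 1, which upper-bounds the treewidth. Since G has at least one edge (e.g. 3–2), it is not an edgeless graph, so tw(G) ≥ 1. The upper and lower bounds meet at 1, so that is the treewidth.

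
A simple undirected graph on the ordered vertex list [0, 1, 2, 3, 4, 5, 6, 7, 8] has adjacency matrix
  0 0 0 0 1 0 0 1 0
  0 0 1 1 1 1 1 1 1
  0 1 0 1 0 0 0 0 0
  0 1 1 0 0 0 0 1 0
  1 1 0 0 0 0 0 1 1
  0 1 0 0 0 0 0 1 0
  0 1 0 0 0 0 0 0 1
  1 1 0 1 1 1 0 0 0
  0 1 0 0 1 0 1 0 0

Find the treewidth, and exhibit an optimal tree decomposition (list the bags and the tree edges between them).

Treewidth 2.
Bags: B1 = {1, 3, 7}  B2 = {1, 4, 7}  B3 = {1, 4, 8}  B4 = {0, 4, 7}  B5 = {1, 5, 7}  B6 = {1, 2, 3}  B7 = {1, 6, 8}
Tree: B1–B2, B2–B3, B2–B4, B1–B5, B1–B6, B3–B7

Each bag holds 3 vertices, so the decomposition has width 2, which upper-bounds the treewidth. For the lower bound, the 3 vertices {0, 4, 7} are pairwise adjacent, and any tree decomposition puts a clique entirely inside one bag — forcing width ≥ 2. Therefore the treewidth is 2.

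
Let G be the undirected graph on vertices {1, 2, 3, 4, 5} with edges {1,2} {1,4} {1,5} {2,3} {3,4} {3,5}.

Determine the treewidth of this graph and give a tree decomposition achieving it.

Treewidth 2.
One optimal decomposition is:
Bags: B1 = {1, 3, 4}  B2 = {1, 2, 3}  B3 = {1, 3, 5}
Tree: B1–B2, B2–B3

The largest bag has 3 vertices, giving width 2; this decomposition certifies tw(G) ≤ 2. The edges 4–3–2–1–4 form a cycle, so G is not a tree and its treewidth is at least 2. Therefore the treewidth is 2.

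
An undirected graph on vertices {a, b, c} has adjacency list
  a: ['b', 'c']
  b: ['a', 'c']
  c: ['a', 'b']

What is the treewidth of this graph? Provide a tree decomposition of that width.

A single bag containing all 3 vertices is trivially a valid decomposition of width 2. On the other hand G contains the 3-clique {a, b, c}. A clique must lie in a single bag of any decomposition, so no decomposition can have width below 2. Therefore the treewidth is 2.

Treewidth 2.
One such decomposition:
Bags: B1 = {a, b, c}
Tree: (single bag)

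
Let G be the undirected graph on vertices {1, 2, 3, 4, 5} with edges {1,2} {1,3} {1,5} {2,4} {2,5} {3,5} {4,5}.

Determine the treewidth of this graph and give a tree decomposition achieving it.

Treewidth 2.
Bags: B1 = {1, 2, 5}  B2 = {1, 3, 5}  B3 = {2, 4, 5}
Tree: B1–B2, B1–B3

Each bag holds 3 vertices, so the decomposition has width 2, which upper-bounds the treewidth. Conversely, {1, 2, 5} is a clique of size 3, and the vertices of any clique must share a bag in every tree decomposition; so some bag has ≥ 3 vertices and tw(G) ≥ 2. Therefore the treewidth is 2.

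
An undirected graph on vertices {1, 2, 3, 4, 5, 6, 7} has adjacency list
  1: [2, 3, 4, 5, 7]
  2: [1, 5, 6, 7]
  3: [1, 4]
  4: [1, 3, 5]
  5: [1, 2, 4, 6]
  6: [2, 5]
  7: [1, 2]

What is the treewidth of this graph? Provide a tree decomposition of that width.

Treewidth 2.
Bags: B1 = {1, 2, 7}  B2 = {1, 2, 5}  B3 = {1, 4, 5}  B4 = {2, 5, 6}  B5 = {1, 3, 4}
Tree: B1–B2, B2–B3, B2–B4, B3–B5

Each bag holds 3 vertices, so the decomposition has width 2, which upper-bounds the treewidth. For the lower bound, the 3 vertices {1, 2, 5} are pairwise adjacent, and any tree decomposition puts a clique entirely inside one bag — forcing width ≥ 2. Hence tw(G) = 2 exactly.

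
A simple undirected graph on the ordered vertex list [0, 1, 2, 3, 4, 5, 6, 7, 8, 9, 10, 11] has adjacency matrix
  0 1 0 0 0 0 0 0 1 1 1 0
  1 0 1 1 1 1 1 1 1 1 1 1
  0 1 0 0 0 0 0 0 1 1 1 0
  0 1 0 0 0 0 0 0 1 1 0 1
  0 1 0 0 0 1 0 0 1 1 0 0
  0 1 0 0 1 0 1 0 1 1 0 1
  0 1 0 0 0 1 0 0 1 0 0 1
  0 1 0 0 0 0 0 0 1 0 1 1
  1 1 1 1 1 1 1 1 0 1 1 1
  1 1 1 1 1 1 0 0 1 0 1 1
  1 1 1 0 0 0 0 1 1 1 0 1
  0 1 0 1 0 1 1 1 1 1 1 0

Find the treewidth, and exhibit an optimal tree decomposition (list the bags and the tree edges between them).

Every bag has size at most 5, so the width is 5 − 1 = 4 and tw(G) ≤ 4. For the lower bound, the 5 vertices {0, 1, 8, 9, 10} are pairwise adjacent, and any tree decomposition puts a clique entirely inside one bag — forcing width ≥ 4. Therefore the treewidth is 4.

Treewidth 4.
One such decomposition:
Bags: B1 = {1, 7, 8, 10, 11}  B2 = {1, 8, 9, 10, 11}  B3 = {1, 5, 8, 9, 11}  B4 = {1, 2, 8, 9, 10}  B5 = {1, 5, 6, 8, 11}  B6 = {1, 4, 5, 8, 9}  B7 = {1, 3, 8, 9, 11}  B8 = {0, 1, 8, 9, 10}
Tree: B1–B2, B2–B3, B2–B4, B3–B5, B3–B6, B2–B7, B4–B8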